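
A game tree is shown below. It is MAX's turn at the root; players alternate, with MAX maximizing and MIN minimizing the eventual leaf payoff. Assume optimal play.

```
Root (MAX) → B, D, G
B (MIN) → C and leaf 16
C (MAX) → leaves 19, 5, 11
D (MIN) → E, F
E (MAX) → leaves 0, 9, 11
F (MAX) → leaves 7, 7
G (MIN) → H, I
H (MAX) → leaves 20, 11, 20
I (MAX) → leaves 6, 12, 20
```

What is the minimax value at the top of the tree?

20

C (MAX): max(19, 5, 11) = 19
B (MIN): min(19, 16) = 16
E (MAX): max(0, 9, 11) = 11
F (MAX): max(7, 7) = 7
D (MIN): min(11, 7) = 7
H (MAX): max(20, 11, 20) = 20
I (MAX): max(6, 12, 20) = 20
G (MIN): min(20, 20) = 20
Root (MAX): max(16, 7, 20) = 20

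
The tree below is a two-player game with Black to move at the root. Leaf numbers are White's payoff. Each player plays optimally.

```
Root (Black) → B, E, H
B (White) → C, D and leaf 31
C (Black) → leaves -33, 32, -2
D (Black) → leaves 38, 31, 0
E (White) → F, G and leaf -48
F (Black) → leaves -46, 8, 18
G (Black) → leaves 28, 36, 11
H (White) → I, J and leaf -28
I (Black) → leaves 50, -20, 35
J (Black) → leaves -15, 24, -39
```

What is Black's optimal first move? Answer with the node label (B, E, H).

C (Black): min(-33, 32, -2) = -33
D (Black): min(38, 31, 0) = 0
B (White): max(-33, 0, 31) = 31
F (Black): min(-46, 8, 18) = -46
G (Black): min(28, 36, 11) = 11
E (White): max(-46, 11, -48) = 11
I (Black): min(50, -20, 35) = -20
J (Black): min(-15, 24, -39) = -39
H (White): max(-20, -39, -28) = -20
Root (Black): min(31, 11, -20) = -20
Black picks the child with the lowest value: H (value -20).

H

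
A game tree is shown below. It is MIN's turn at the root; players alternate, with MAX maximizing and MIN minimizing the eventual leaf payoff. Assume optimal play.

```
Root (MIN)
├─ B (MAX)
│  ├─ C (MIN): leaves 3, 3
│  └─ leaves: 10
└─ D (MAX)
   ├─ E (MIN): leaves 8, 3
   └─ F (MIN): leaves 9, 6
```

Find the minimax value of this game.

6

C (MIN): min(3, 3) = 3
B (MAX): max(3, 10) = 10
E (MIN): min(8, 3) = 3
F (MIN): min(9, 6) = 6
D (MAX): max(3, 6) = 6
Root (MIN): min(10, 6) = 6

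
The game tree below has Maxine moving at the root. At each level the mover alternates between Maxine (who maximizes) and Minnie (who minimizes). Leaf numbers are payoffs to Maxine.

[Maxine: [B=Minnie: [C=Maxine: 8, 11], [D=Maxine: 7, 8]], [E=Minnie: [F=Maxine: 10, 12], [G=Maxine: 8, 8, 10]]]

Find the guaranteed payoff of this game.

10

C (Maxine): max(8, 11) = 11
D (Maxine): max(7, 8) = 8
B (Minnie): min(11, 8) = 8
F (Maxine): max(10, 12) = 12
G (Maxine): max(8, 8, 10) = 10
E (Minnie): min(12, 10) = 10
Root (Maxine): max(8, 10) = 10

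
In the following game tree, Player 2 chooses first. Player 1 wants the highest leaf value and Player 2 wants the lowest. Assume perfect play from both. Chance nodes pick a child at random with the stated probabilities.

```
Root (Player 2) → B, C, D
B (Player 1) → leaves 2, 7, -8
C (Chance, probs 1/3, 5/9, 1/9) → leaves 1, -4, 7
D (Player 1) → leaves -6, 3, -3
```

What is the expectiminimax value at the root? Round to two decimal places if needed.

-1.11

B (Player 1): max(2, 7, -8) = 7
C (Chance): 1/3·1 + 5/9·-4 + 1/9·7 = -1.11
D (Player 1): max(-6, 3, -3) = 3
Root (Player 2): min(7, -1.11, 3) = -1.11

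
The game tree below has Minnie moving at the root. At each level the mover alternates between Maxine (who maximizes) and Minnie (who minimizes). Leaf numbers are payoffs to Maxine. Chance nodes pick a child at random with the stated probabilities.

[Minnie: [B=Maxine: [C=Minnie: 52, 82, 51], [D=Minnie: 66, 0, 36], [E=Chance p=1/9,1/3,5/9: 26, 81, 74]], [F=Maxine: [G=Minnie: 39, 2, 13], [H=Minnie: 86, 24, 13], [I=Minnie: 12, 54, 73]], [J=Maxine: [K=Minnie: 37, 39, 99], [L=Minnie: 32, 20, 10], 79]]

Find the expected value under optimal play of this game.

C (Minnie): min(52, 82, 51) = 51
D (Minnie): min(66, 0, 36) = 0
E (Chance): 1/9·26 + 1/3·81 + 5/9·74 = 71
B (Maxine): max(51, 0, 71) = 71
G (Minnie): min(39, 2, 13) = 2
H (Minnie): min(86, 24, 13) = 13
I (Minnie): min(12, 54, 73) = 12
F (Maxine): max(2, 13, 12) = 13
K (Minnie): min(37, 39, 99) = 37
L (Minnie): min(32, 20, 10) = 10
J (Maxine): max(37, 10, 79) = 79
Root (Minnie): min(71, 13, 79) = 13

13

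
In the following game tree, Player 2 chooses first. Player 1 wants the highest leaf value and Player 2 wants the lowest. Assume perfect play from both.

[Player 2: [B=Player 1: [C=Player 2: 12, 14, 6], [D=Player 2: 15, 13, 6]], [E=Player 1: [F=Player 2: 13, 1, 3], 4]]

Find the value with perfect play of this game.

C (Player 2): min(12, 14, 6) = 6
D (Player 2): min(15, 13, 6) = 6
B (Player 1): max(6, 6) = 6
F (Player 2): min(13, 1, 3) = 1
E (Player 1): max(1, 4) = 4
Root (Player 2): min(6, 4) = 4

4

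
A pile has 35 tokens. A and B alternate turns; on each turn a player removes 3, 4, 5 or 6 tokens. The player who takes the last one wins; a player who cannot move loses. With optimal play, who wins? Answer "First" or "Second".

i:   0  1  2  3  4  5  6  7  8  9 10 11 12 13 14 15 16 17 18 19 20 21 22 23 24 25 26 27 28 29 30 31 32 33 34 35
     L  L  L  W  W  W  W  W  W  L  L  L  W  W  W  W  W  W  L  L  L  W  W  W  W  W  W  L  L  L  W  W  W  W  W  W
Position 35 is W, so the first player wins.

First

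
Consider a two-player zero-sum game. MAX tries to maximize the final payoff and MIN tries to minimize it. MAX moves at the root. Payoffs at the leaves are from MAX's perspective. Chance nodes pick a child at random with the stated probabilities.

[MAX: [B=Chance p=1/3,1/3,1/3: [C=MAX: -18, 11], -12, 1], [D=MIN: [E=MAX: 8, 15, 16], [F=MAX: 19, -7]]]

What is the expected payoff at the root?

16

C (MAX): max(-18, 11) = 11
B (Chance): 1/3·11 + 1/3·-12 + 1/3·1 = 0
E (MAX): max(8, 15, 16) = 16
F (MAX): max(19, -7) = 19
D (MIN): min(16, 19) = 16
Root (MAX): max(0, 16) = 16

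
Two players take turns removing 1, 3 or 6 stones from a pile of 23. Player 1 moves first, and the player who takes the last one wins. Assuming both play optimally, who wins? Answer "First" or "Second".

First

Compute winning (W) and losing (L) positions by backward induction:
i:   0  1  2  3  4  5  6  7  8  9 10 11 12 13 14 15 16 17 18 19 20 21 22 23
     L  W  L  W  L  W  W  W  W  L  W  L  W  L  W  W  W  W  L  W  L  W  L  W
Position 23 is W, so the first player wins.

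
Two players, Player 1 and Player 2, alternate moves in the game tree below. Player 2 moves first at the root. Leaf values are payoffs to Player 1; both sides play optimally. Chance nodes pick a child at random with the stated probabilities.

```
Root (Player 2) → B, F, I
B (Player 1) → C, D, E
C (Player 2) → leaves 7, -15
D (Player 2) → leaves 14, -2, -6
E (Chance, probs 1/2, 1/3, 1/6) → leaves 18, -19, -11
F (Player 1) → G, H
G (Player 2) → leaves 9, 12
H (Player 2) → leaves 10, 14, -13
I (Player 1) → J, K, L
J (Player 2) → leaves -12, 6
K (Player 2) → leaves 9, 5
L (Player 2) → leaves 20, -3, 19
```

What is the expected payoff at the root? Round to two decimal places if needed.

0.83

C (Player 2): min(7, -15) = -15
D (Player 2): min(14, -2, -6) = -6
E (Chance): 1/2·18 + 1/3·-19 + 1/6·-11 = 0.83
B (Player 1): max(-15, -6, 0.83) = 0.83
G (Player 2): min(9, 12) = 9
H (Player 2): min(10, 14, -13) = -13
F (Player 1): max(9, -13) = 9
J (Player 2): min(-12, 6) = -12
K (Player 2): min(9, 5) = 5
L (Player 2): min(20, -3, 19) = -3
I (Player 1): max(-12, 5, -3) = 5
Root (Player 2): min(0.83, 9, 5) = 0.83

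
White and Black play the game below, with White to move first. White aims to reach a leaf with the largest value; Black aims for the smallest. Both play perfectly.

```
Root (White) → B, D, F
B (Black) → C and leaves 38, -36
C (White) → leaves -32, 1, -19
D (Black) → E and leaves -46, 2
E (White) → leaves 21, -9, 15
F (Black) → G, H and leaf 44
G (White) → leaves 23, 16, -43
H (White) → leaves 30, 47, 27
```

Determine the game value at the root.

23

C (White): max(-32, 1, -19) = 1
B (Black): min(1, 38, -36) = -36
E (White): max(21, -9, 15) = 21
D (Black): min(21, -46, 2) = -46
G (White): max(23, 16, -43) = 23
H (White): max(30, 47, 27) = 47
F (Black): min(23, 47, 44) = 23
Root (White): max(-36, -46, 23) = 23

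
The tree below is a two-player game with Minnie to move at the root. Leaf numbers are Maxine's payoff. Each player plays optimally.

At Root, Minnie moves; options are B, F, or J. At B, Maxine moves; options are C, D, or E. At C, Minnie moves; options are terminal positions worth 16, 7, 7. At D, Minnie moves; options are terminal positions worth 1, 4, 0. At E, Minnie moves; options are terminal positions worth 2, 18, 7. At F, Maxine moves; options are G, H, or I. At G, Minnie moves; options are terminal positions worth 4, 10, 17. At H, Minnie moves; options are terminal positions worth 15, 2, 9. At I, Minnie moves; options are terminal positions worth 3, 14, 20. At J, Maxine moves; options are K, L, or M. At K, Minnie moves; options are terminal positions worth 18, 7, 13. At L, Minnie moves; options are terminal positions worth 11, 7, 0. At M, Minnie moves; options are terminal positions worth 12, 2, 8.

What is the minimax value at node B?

7

C: min(16, 7, 7) = 7
D: min(1, 4, 0) = 0
E: min(2, 18, 7) = 2
B: max(7, 0, 2) = 7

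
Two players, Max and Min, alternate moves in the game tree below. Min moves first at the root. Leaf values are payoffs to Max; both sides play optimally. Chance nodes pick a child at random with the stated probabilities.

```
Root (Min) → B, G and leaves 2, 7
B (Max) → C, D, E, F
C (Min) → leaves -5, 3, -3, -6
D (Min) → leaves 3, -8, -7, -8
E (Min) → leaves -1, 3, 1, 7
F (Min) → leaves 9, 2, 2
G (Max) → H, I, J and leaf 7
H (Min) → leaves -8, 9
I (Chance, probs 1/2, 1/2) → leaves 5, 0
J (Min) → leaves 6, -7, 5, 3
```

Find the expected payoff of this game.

2

C (Min): min(-5, 3, -3, -6) = -6
D (Min): min(3, -8, -7, -8) = -8
E (Min): min(-1, 3, 1, 7) = -1
F (Min): min(9, 2, 2) = 2
B (Max): max(-6, -8, -1, 2) = 2
H (Min): min(-8, 9) = -8
I (Chance): 1/2·5 + 1/2·0 = 2.5
J (Min): min(6, -7, 5, 3) = -7
G (Max): max(-8, 2.5, -7, 7) = 7
Root (Min): min(2, 7, 2, 7) = 2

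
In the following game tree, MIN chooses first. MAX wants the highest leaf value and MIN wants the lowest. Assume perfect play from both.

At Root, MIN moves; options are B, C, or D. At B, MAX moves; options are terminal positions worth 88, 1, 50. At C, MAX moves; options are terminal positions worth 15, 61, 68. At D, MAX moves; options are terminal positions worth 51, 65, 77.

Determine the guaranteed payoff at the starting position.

68

B (MAX): max(88, 1, 50) = 88
C (MAX): max(15, 61, 68) = 68
D (MAX): max(51, 65, 77) = 77
Root (MIN): min(88, 68, 77) = 68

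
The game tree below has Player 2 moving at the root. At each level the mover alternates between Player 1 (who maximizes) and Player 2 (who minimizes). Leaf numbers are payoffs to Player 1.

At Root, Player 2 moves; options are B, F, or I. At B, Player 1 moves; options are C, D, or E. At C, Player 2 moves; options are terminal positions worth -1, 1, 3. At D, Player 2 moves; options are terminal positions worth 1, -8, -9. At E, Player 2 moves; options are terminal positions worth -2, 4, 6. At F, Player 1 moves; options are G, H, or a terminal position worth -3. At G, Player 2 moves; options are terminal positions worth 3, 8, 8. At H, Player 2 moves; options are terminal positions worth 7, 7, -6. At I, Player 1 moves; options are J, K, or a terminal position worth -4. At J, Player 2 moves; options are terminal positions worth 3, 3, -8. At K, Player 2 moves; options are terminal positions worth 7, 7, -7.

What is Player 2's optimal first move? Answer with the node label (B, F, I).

C (Player 2): min(-1, 1, 3) = -1
D (Player 2): min(1, -8, -9) = -9
E (Player 2): min(-2, 4, 6) = -2
B (Player 1): max(-1, -9, -2) = -1
G (Player 2): min(3, 8, 8) = 3
H (Player 2): min(7, 7, -6) = -6
F (Player 1): max(3, -6, -3) = 3
J (Player 2): min(3, 3, -8) = -8
K (Player 2): min(7, 7, -7) = -7
I (Player 1): max(-8, -7, -4) = -4
Root (Player 2): min(-1, 3, -4) = -4
Player 2 picks the child with the lowest value: I (value -4).

I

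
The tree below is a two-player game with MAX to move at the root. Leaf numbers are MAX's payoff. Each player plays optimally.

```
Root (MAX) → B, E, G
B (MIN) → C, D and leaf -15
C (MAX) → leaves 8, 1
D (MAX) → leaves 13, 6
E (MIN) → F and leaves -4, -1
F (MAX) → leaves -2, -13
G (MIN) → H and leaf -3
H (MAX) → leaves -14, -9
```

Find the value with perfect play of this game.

C (MAX): max(8, 1) = 8
D (MAX): max(13, 6) = 13
B (MIN): min(8, 13, -15) = -15
F (MAX): max(-2, -13) = -2
E (MIN): min(-2, -4, -1) = -4
H (MAX): max(-14, -9) = -9
G (MIN): min(-9, -3) = -9
Root (MAX): max(-15, -4, -9) = -4

-4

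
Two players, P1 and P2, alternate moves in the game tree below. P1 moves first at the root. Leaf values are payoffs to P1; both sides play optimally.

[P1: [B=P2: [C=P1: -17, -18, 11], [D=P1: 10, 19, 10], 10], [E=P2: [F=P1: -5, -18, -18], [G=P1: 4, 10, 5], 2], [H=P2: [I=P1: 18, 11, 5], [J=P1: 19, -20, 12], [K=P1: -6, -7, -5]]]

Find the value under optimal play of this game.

10

C (P1): max(-17, -18, 11) = 11
D (P1): max(10, 19, 10) = 19
B (P2): min(11, 19, 10) = 10
F (P1): max(-5, -18, -18) = -5
G (P1): max(4, 10, 5) = 10
E (P2): min(-5, 10, 2) = -5
I (P1): max(18, 11, 5) = 18
J (P1): max(19, -20, 12) = 19
K (P1): max(-6, -7, -5) = -5
H (P2): min(18, 19, -5) = -5
Root (P1): max(10, -5, -5) = 10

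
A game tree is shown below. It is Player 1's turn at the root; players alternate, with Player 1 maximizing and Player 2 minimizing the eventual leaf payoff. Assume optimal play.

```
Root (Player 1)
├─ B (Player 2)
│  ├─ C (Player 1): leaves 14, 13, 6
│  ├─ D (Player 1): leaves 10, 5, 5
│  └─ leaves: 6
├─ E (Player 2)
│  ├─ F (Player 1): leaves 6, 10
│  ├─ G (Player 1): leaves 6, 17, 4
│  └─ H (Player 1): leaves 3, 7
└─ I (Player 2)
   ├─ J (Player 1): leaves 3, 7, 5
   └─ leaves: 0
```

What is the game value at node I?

0

J: max(3, 7, 5) = 7
I: min(7, 0) = 0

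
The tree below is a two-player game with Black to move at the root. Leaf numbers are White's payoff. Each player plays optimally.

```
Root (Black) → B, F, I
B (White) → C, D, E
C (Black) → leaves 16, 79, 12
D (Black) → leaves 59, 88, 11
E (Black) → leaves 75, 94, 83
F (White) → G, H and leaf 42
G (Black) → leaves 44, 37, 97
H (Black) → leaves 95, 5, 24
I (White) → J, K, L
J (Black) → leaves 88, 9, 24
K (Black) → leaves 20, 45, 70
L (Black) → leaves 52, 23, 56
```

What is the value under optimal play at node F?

G: min(44, 37, 97) = 37
H: min(95, 5, 24) = 5
F: max(37, 5, 42) = 42

42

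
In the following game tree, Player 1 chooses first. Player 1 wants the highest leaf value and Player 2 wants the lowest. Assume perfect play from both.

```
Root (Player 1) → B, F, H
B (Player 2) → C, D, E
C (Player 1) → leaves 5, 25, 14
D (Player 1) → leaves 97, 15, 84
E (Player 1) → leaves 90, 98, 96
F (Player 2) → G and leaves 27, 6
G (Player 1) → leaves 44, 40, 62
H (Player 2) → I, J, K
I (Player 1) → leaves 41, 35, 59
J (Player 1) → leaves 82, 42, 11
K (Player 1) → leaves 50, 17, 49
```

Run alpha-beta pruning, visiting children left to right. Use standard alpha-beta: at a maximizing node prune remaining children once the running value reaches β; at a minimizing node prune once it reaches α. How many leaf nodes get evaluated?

C [α=-∞,β=+∞]: v=25
D [α=-∞,β=25]: v=97 after child 1 ≥ β → β-cutoff, skip 2
E [α=-∞,β=25]: v=90 after child 1 ≥ β → β-cutoff, skip 2
B [α=-∞,β=+∞]: v=25
G [α=25,β=+∞]: v=62
F [α=25,β=+∞]: v=6
I [α=25,β=+∞]: v=59
J [α=25,β=59]: v=82 after child 1 ≥ β → β-cutoff, skip 2
K [α=25,β=59]: v=50
H [α=25,β=+∞]: v=50
Root [α=-∞,β=+∞]: v=50
Leaves evaluated: 17 of 23.

17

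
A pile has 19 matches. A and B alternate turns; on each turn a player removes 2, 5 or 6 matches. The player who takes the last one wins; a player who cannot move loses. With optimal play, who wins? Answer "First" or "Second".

Positions where the player to move wins (W) vs loses (L):
i:   0  1  2  3  4  5  6  7  8  9 10 11 12 13 14 15 16 17 18 19
     L  L  W  W  L  W  W  W  L  W  W  L  L  W  W  L  W  W  W  L
Position 19 is L, so the second player wins.

Second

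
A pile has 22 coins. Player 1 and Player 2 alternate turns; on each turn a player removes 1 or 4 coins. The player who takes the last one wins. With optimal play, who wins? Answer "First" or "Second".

Second

Positions where the player to move wins (W) vs loses (L):
i:   0  1  2  3  4  5  6  7  8  9 10 11 12 13 14 15 16 17 18 19 20 21 22
     L  W  L  W  W  L  W  L  W  W  L  W  L  W  W  L  W  L  W  W  L  W  L
Position 22 is L, so the second player wins.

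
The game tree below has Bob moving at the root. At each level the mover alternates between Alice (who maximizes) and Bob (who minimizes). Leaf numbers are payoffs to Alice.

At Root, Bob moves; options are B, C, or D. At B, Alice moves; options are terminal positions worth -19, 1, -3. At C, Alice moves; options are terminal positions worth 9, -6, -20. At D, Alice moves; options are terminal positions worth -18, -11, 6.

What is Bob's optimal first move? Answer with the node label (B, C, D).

B

B (Alice): max(-19, 1, -3) = 1
C (Alice): max(9, -6, -20) = 9
D (Alice): max(-18, -11, 6) = 6
Root (Bob): min(1, 9, 6) = 1
Bob picks the child with the lowest value: B (value 1).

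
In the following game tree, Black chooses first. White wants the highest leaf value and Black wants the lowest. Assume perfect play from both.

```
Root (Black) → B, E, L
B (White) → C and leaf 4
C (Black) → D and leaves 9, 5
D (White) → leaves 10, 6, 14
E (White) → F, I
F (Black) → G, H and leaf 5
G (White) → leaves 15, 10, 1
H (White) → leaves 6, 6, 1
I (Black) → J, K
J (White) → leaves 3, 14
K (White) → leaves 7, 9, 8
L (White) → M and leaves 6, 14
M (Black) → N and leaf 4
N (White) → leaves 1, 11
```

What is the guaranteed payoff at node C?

5

D: max(10, 6, 14) = 14
C: min(14, 9, 5) = 5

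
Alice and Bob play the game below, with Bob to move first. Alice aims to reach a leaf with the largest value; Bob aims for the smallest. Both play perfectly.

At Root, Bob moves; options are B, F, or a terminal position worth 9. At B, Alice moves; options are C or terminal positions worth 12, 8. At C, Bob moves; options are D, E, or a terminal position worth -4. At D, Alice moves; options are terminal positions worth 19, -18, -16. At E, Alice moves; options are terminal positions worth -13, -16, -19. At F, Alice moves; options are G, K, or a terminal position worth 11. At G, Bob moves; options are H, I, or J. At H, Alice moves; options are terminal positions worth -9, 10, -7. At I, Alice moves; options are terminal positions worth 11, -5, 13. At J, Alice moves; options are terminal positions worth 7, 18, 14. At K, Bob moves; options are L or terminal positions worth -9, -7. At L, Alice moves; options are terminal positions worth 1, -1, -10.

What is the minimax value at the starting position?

9

D (Alice): max(19, -18, -16) = 19
E (Alice): max(-13, -16, -19) = -13
C (Bob): min(19, -13, -4) = -13
B (Alice): max(-13, 12, 8) = 12
H (Alice): max(-9, 10, -7) = 10
I (Alice): max(11, -5, 13) = 13
J (Alice): max(7, 18, 14) = 18
G (Bob): min(10, 13, 18) = 10
L (Alice): max(1, -1, -10) = 1
K (Bob): min(1, -9, -7) = -9
F (Alice): max(10, -9, 11) = 11
Root (Bob): min(12, 11, 9) = 9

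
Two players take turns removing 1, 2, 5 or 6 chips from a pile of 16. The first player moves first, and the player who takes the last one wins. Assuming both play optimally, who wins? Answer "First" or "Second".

First

W/L table (W = player to move can force a win):
i:   0  1  2  3  4  5  6  7  8  9 10 11 12 13 14 15 16
     L  W  W  L  W  W  W  L  W  W  L  W  W  W  L  W  W
Position 16 is W, so the first player wins.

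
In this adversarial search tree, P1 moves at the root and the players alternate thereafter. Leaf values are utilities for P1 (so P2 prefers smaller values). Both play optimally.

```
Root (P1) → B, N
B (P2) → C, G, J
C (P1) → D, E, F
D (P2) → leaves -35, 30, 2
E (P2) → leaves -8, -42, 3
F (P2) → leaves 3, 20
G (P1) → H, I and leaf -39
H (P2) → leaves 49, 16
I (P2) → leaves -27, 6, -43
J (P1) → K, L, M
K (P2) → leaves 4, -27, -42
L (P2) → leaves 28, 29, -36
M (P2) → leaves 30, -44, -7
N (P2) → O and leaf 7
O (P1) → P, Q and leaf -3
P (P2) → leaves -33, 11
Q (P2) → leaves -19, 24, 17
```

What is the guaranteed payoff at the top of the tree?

D (P2): min(-35, 30, 2) = -35
E (P2): min(-8, -42, 3) = -42
F (P2): min(3, 20) = 3
C (P1): max(-35, -42, 3) = 3
H (P2): min(49, 16) = 16
I (P2): min(-27, 6, -43) = -43
G (P1): max(16, -43, -39) = 16
K (P2): min(4, -27, -42) = -42
L (P2): min(28, 29, -36) = -36
M (P2): min(30, -44, -7) = -44
J (P1): max(-42, -36, -44) = -36
B (P2): min(3, 16, -36) = -36
P (P2): min(-33, 11) = -33
Q (P2): min(-19, 24, 17) = -19
O (P1): max(-33, -19, -3) = -3
N (P2): min(-3, 7) = -3
Root (P1): max(-36, -3) = -3

-3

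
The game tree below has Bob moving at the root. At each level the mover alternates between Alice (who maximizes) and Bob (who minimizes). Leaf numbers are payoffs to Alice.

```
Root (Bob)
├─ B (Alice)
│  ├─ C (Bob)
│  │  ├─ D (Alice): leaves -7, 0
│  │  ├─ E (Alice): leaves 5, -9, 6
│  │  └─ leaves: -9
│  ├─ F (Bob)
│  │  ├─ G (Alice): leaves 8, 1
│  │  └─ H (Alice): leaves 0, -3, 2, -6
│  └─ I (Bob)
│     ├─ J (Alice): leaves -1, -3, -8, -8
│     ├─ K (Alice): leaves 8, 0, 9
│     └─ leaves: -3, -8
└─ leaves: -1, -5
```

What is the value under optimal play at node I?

J: max(-1, -3, -8, -8) = -1
K: max(8, 0, 9) = 9
I: min(-1, 9, -3, -8) = -8

-8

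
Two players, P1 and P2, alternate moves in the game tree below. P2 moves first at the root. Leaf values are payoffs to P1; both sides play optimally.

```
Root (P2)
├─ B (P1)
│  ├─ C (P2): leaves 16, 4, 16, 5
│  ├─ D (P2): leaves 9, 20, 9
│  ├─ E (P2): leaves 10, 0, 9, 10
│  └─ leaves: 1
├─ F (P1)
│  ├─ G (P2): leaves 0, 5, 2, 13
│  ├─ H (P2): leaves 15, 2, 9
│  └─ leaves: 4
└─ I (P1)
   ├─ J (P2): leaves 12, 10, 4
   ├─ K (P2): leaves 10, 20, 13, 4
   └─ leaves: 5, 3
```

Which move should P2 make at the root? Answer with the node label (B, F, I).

C (P2): min(16, 4, 16, 5) = 4
D (P2): min(9, 20, 9) = 9
E (P2): min(10, 0, 9, 10) = 0
B (P1): max(4, 9, 0, 1) = 9
G (P2): min(0, 5, 2, 13) = 0
H (P2): min(15, 2, 9) = 2
F (P1): max(0, 2, 4) = 4
J (P2): min(12, 10, 4) = 4
K (P2): min(10, 20, 13, 4) = 4
I (P1): max(4, 4, 5, 3) = 5
Root (P2): min(9, 4, 5) = 4
P2 picks the child with the lowest value: F (value 4).

F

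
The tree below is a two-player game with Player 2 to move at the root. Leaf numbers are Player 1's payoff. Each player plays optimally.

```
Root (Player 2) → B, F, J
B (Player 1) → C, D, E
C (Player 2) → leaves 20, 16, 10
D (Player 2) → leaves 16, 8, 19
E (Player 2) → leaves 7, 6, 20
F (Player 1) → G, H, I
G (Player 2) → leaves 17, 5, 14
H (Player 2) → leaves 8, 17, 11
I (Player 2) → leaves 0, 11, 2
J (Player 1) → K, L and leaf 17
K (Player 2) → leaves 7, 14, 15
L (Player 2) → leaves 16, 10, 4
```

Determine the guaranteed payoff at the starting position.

8

C (Player 2): min(20, 16, 10) = 10
D (Player 2): min(16, 8, 19) = 8
E (Player 2): min(7, 6, 20) = 6
B (Player 1): max(10, 8, 6) = 10
G (Player 2): min(17, 5, 14) = 5
H (Player 2): min(8, 17, 11) = 8
I (Player 2): min(0, 11, 2) = 0
F (Player 1): max(5, 8, 0) = 8
K (Player 2): min(7, 14, 15) = 7
L (Player 2): min(16, 10, 4) = 4
J (Player 1): max(7, 4, 17) = 17
Root (Player 2): min(10, 8, 17) = 8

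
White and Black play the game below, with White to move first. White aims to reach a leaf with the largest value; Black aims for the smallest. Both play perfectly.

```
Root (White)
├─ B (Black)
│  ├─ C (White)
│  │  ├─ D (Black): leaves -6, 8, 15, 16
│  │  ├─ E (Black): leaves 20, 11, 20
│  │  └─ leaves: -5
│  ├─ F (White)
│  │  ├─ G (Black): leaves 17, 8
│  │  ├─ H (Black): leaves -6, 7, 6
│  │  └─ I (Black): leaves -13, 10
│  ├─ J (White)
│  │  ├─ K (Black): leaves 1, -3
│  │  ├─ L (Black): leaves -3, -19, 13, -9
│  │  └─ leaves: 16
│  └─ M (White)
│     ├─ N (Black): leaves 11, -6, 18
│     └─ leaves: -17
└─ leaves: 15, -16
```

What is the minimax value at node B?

-6

D: min(-6, 8, 15, 16) = -6
E: min(20, 11, 20) = 11
C: max(-6, 11, -5) = 11
G: min(17, 8) = 8
H: min(-6, 7, 6) = -6
I: min(-13, 10) = -13
F: max(8, -6, -13) = 8
K: min(1, -3) = -3
L: min(-3, -19, 13, -9) = -19
J: max(-3, -19, 16) = 16
N: min(11, -6, 18) = -6
M: max(-6, -17) = -6
B: min(11, 8, 16, -6) = -6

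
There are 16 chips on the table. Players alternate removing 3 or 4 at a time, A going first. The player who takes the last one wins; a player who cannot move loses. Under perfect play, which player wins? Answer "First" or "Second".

i:   0  1  2  3  4  5  6  7  8  9 10 11 12 13 14 15 16
     L  L  L  W  W  W  W  L  L  L  W  W  W  W  L  L  L
Position 16 is L, so the second player wins.

Second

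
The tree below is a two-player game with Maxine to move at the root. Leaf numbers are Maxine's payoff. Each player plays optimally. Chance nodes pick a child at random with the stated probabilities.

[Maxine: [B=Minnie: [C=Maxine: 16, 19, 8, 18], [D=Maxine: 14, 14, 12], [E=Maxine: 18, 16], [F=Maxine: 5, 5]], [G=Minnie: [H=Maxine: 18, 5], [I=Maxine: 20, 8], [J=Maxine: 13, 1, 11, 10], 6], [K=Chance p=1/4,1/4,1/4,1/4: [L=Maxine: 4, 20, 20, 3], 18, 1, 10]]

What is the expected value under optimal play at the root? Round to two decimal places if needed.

12.25

C (Maxine): max(16, 19, 8, 18) = 19
D (Maxine): max(14, 14, 12) = 14
E (Maxine): max(18, 16) = 18
F (Maxine): max(5, 5) = 5
B (Minnie): min(19, 14, 18, 5) = 5
H (Maxine): max(18, 5) = 18
I (Maxine): max(20, 8) = 20
J (Maxine): max(13, 1, 11, 10) = 13
G (Minnie): min(18, 20, 13, 6) = 6
L (Maxine): max(4, 20, 20, 3) = 20
K (Chance): 1/4·20 + 1/4·18 + 1/4·1 + 1/4·10 = 12.25
Root (Maxine): max(5, 6, 12.25) = 12.25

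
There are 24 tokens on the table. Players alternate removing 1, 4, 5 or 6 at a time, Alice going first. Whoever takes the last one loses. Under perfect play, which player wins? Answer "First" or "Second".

First

Positions where the player to move wins (W) vs loses (L):
i:   0  1  2  3  4  5  6  7  8  9 10 11 12 13 14 15 16 17 18 19 20 21 22 23 24
     W  L  W  L  W  W  W  W  W  W  L  W  L  W  W  W  W  W  W  L  W  L  W  W  W
Position 24 is W, so the first player wins.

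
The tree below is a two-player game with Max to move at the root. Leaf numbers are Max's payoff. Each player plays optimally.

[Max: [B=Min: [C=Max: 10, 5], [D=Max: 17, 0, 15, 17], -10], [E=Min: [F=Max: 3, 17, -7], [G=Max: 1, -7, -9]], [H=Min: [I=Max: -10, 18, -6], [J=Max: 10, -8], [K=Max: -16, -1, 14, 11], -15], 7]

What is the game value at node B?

C: max(10, 5) = 10
D: max(17, 0, 15, 17) = 17
B: min(10, 17, -10) = -10

-10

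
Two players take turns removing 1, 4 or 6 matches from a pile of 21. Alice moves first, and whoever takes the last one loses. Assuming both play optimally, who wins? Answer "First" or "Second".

Second

i:   0  1  2  3  4  5  6  7  8  9 10 11 12 13 14 15 16 17 18 19 20 21
     W  L  W  L  W  W  L  W  L  W  W  L  W  L  W  W  L  W  L  W  W  L
Position 21 is L, so the second player wins.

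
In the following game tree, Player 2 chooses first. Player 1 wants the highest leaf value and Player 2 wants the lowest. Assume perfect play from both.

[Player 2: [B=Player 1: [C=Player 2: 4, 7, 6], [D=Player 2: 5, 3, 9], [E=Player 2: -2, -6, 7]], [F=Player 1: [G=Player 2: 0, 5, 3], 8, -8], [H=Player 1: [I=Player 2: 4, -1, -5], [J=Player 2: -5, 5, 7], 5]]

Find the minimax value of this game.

C (Player 2): min(4, 7, 6) = 4
D (Player 2): min(5, 3, 9) = 3
E (Player 2): min(-2, -6, 7) = -6
B (Player 1): max(4, 3, -6) = 4
G (Player 2): min(0, 5, 3) = 0
F (Player 1): max(0, 8, -8) = 8
I (Player 2): min(4, -1, -5) = -5
J (Player 2): min(-5, 5, 7) = -5
H (Player 1): max(-5, -5, 5) = 5
Root (Player 2): min(4, 8, 5) = 4

4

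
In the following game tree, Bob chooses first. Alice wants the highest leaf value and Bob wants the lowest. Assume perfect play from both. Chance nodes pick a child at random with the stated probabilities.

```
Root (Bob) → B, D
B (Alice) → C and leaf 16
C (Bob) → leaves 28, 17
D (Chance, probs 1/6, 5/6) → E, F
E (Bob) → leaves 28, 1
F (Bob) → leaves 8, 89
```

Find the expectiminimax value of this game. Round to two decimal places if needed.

6.83

C (Bob): min(28, 17) = 17
B (Alice): max(17, 16) = 17
E (Bob): min(28, 1) = 1
F (Bob): min(8, 89) = 8
D (Chance): 1/6·1 + 5/6·8 = 6.83
Root (Bob): min(17, 6.83) = 6.83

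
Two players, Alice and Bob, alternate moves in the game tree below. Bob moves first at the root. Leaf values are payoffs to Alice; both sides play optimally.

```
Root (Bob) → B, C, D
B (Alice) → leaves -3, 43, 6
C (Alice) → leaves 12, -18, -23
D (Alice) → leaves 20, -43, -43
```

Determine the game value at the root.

B (Alice): max(-3, 43, 6) = 43
C (Alice): max(12, -18, -23) = 12
D (Alice): max(20, -43, -43) = 20
Root (Bob): min(43, 12, 20) = 12

12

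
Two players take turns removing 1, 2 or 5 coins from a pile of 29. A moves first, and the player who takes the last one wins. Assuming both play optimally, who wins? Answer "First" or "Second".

i:   0  1  2  3  4  5  6  7  8  9 10 11 12 13 14 15 16 17 18 19 20 21 22 23 24 25 26 27 28 29
     L  W  W  L  W  W  L  W  W  L  W  W  L  W  W  L  W  W  L  W  W  L  W  W  L  W  W  L  W  W
Position 29 is W, so the first player wins.

First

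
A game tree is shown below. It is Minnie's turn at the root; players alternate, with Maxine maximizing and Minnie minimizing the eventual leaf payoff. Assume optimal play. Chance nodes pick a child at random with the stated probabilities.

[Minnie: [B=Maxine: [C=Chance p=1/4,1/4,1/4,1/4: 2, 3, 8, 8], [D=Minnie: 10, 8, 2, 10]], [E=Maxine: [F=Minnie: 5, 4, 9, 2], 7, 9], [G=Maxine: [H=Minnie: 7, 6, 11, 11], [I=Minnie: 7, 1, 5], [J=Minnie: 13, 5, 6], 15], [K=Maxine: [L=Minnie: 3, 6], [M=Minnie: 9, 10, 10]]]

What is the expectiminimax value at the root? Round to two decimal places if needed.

5.25

C (Chance): 1/4·2 + 1/4·3 + 1/4·8 + 1/4·8 = 5.25
D (Minnie): min(10, 8, 2, 10) = 2
B (Maxine): max(5.25, 2) = 5.25
F (Minnie): min(5, 4, 9, 2) = 2
E (Maxine): max(2, 7, 9) = 9
H (Minnie): min(7, 6, 11, 11) = 6
I (Minnie): min(7, 1, 5) = 1
J (Minnie): min(13, 5, 6) = 5
G (Maxine): max(6, 1, 5, 15) = 15
L (Minnie): min(3, 6) = 3
M (Minnie): min(9, 10, 10) = 9
K (Maxine): max(3, 9) = 9
Root (Minnie): min(5.25, 9, 15, 9) = 5.25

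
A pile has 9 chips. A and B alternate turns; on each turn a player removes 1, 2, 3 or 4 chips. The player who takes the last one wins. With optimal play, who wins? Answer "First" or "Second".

First

Compute winning (W) and losing (L) positions by backward induction:
i:   0  1  2  3  4  5  6  7  8  9
     L  W  W  W  W  L  W  W  W  W
Position 9 is W, so the first player wins.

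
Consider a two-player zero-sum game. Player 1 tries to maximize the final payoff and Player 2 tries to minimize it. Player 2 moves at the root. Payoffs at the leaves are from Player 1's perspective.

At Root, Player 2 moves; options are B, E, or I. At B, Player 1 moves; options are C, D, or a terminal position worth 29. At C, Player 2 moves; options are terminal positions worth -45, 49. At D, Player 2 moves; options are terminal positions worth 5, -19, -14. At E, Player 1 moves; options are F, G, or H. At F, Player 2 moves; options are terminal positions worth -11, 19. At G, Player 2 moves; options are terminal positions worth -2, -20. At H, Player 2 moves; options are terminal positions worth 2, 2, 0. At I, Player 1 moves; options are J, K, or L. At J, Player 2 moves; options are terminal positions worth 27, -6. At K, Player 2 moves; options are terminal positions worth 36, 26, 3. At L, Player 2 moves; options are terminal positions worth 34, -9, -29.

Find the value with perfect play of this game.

C (Player 2): min(-45, 49) = -45
D (Player 2): min(5, -19, -14) = -19
B (Player 1): max(-45, -19, 29) = 29
F (Player 2): min(-11, 19) = -11
G (Player 2): min(-2, -20) = -20
H (Player 2): min(2, 2, 0) = 0
E (Player 1): max(-11, -20, 0) = 0
J (Player 2): min(27, -6) = -6
K (Player 2): min(36, 26, 3) = 3
L (Player 2): min(34, -9, -29) = -29
I (Player 1): max(-6, 3, -29) = 3
Root (Player 2): min(29, 0, 3) = 0

0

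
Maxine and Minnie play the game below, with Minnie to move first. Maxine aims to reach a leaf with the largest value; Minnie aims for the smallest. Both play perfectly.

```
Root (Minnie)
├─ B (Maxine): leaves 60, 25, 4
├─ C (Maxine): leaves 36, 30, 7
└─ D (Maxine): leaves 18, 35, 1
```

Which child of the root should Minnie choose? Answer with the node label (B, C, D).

D

B (Maxine): max(60, 25, 4) = 60
C (Maxine): max(36, 30, 7) = 36
D (Maxine): max(18, 35, 1) = 35
Root (Minnie): min(60, 36, 35) = 35
Minnie picks the child with the lowest value: D (value 35).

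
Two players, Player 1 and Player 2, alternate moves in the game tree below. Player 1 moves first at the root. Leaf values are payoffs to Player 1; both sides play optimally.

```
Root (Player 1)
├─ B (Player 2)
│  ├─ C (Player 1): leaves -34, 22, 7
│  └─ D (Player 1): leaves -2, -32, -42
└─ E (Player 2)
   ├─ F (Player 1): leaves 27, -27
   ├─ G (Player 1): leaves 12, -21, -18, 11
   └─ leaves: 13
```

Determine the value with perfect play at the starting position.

C (Player 1): max(-34, 22, 7) = 22
D (Player 1): max(-2, -32, -42) = -2
B (Player 2): min(22, -2) = -2
F (Player 1): max(27, -27) = 27
G (Player 1): max(12, -21, -18, 11) = 12
E (Player 2): min(27, 12, 13) = 12
Root (Player 1): max(-2, 12) = 12

12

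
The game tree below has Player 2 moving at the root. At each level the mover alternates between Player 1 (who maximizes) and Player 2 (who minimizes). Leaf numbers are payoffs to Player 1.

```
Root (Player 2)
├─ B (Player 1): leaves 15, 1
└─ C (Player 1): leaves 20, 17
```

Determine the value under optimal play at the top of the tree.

B (Player 1): max(15, 1) = 15
C (Player 1): max(20, 17) = 20
Root (Player 2): min(15, 20) = 15

15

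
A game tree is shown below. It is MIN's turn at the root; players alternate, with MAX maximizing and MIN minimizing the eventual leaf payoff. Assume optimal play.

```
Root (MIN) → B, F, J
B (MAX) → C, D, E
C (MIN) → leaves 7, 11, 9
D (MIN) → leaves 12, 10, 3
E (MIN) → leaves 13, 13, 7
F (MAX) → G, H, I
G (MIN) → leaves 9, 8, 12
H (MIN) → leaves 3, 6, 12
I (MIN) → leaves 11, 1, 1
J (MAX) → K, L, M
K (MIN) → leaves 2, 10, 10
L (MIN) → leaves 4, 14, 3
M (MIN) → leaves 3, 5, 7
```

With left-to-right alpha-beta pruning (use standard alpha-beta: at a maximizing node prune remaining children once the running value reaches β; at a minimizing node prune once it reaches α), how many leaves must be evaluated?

C [α=-∞,β=+∞]: v=7
D [α=7,β=+∞]: v=3
E [α=7,β=+∞]: v=7
B [α=-∞,β=+∞]: v=7
G [α=-∞,β=7]: v=8
F [α=-∞,β=7]: v=8 after child 1 ≥ β → β-cutoff, skip 2
K [α=-∞,β=7]: v=2
L [α=2,β=7]: v=3
M [α=3,β=7]: v=3 after child 1 ≤ α → α-cutoff, skip 2
J [α=-∞,β=7]: v=3
Root [α=-∞,β=+∞]: v=3
Leaves evaluated: 19 of 27.

19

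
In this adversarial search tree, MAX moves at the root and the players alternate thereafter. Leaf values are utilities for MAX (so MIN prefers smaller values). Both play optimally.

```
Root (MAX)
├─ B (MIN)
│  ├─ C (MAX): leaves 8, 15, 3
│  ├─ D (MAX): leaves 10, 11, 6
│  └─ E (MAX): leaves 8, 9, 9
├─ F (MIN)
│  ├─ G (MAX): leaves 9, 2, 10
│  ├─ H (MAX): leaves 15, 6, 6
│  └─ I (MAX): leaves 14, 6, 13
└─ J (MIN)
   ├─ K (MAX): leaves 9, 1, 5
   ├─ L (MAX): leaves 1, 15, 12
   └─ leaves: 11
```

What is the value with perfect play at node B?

C: max(8, 15, 3) = 15
D: max(10, 11, 6) = 11
E: max(8, 9, 9) = 9
B: min(15, 11, 9) = 9

9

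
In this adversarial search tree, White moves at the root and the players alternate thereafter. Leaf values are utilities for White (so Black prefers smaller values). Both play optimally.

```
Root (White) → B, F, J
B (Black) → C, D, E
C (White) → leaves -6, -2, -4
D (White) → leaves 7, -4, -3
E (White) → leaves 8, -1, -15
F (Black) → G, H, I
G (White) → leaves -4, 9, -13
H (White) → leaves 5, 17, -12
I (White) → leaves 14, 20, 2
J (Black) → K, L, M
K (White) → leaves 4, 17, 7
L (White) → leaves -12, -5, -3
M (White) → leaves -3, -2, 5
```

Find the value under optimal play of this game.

9

C (White): max(-6, -2, -4) = -2
D (White): max(7, -4, -3) = 7
E (White): max(8, -1, -15) = 8
B (Black): min(-2, 7, 8) = -2
G (White): max(-4, 9, -13) = 9
H (White): max(5, 17, -12) = 17
I (White): max(14, 20, 2) = 20
F (Black): min(9, 17, 20) = 9
K (White): max(4, 17, 7) = 17
L (White): max(-12, -5, -3) = -3
M (White): max(-3, -2, 5) = 5
J (Black): min(17, -3, 5) = -3
Root (White): max(-2, 9, -3) = 9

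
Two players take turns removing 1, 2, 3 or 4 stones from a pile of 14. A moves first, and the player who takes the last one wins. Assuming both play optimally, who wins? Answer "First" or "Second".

Mark each pile size as W (mover wins) or L (mover loses):
i:   0  1  2  3  4  5  6  7  8  9 10 11 12 13 14
     L  W  W  W  W  L  W  W  W  W  L  W  W  W  W
Position 14 is W, so the first player wins.

First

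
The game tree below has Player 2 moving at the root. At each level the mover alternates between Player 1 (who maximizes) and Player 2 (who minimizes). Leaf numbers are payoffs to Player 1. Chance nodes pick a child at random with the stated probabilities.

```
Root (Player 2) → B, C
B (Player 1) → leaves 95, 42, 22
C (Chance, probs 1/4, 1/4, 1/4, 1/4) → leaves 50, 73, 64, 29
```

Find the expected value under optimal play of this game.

B (Player 1): max(95, 42, 22) = 95
C (Chance): 1/4·50 + 1/4·73 + 1/4·64 + 1/4·29 = 54
Root (Player 2): min(95, 54) = 54

54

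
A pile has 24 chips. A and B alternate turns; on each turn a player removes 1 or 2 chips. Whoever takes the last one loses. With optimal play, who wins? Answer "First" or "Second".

First

Positions where the player to move wins (W) vs loses (L):
i:   0  1  2  3  4  5  6  7  8  9 10 11 12 13 14 15 16 17 18 19 20 21 22 23 24
     W  L  W  W  L  W  W  L  W  W  L  W  W  L  W  W  L  W  W  L  W  W  L  W  W
Position 24 is W, so the first player wins.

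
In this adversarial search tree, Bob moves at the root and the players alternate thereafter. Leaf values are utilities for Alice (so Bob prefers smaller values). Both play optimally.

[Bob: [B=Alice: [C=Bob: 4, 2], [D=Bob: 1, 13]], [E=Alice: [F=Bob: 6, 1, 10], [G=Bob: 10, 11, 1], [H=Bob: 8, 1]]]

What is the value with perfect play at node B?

2

C: min(4, 2) = 2
D: min(1, 13) = 1
B: max(2, 1) = 2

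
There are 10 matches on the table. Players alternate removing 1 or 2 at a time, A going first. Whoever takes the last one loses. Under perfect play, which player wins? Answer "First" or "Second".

Second

Positions where the player to move wins (W) vs loses (L):
i:   0  1  2  3  4  5  6  7  8  9 10
     W  L  W  W  L  W  W  L  W  W  L
Position 10 is L, so the second player wins.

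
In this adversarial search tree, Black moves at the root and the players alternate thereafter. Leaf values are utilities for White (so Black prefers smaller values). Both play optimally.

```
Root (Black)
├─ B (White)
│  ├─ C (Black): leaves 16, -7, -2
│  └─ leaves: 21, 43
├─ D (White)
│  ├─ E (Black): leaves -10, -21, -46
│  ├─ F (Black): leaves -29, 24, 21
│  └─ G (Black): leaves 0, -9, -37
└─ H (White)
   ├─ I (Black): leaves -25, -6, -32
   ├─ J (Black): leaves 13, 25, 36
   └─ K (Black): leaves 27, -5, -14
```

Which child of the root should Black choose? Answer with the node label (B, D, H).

D

C (Black): min(16, -7, -2) = -7
B (White): max(-7, 21, 43) = 43
E (Black): min(-10, -21, -46) = -46
F (Black): min(-29, 24, 21) = -29
G (Black): min(0, -9, -37) = -37
D (White): max(-46, -29, -37) = -29
I (Black): min(-25, -6, -32) = -32
J (Black): min(13, 25, 36) = 13
K (Black): min(27, -5, -14) = -14
H (White): max(-32, 13, -14) = 13
Root (Black): min(43, -29, 13) = -29
Black picks the child with the lowest value: D (value -29).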